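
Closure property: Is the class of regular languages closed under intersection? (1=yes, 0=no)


Regular languages are closed under all standard operations:
- Union: Yes (product construction)
- Intersection: Yes (product construction)
- Complement: Yes (swap accept/reject)
- Concatenation: Yes (NFA construction)
Operation: intersection -> Closed

1


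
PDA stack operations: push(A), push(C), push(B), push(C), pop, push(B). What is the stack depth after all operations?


Tracing stack operations:
  push(A) -> stack = [A], depth=1
  push(C) -> stack = [A,C], depth=2
  push(B) -> stack = [A,C,B], depth=3
  push(C) -> stack = [A,C,B,C], depth=4
  pop -> removed C, stack = [A,C,B], depth=3
  push(B) -> stack = [A,C,B,B], depth=4
Final depth = 4

4


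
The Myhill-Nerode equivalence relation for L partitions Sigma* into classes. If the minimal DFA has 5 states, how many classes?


Myhill-Nerode theorem:
Number of equivalence classes = number of states in minimal DFA
Minimal DFA states = 5
Therefore equivalence classes = 5

5


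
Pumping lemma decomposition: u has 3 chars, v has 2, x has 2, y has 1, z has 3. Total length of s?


|s| = |u| + |v| + |x| + |y| + |z|
= 3 + 2 + 2 + 1 + 3
= 5 + 2 + 4
= 7 + 4
= 11

11


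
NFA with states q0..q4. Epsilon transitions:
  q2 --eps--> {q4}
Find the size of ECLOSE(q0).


Starting from q0
Initialize closure = {q0}
q0 has no outgoing epsilon transitions -> nothing to add
Final closure: {q0}
Size = 1

1


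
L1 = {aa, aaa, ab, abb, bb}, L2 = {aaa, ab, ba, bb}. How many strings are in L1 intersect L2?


L1 = {aa, aaa, ab, abb, bb}
L2 = {aaa, ab, ba, bb}
Checking each string in L1 against L2:
  'aa': in L2? No
  'aaa': in L2? Yes
  'ab': in L2? Yes
  'abb': in L2? No
  'bb': in L2? Yes
Intersection = {aaa, ab, bb}
|L1 ∩ L2| = 3

3


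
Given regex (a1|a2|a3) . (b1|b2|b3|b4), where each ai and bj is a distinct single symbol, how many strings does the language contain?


First group: 3 alternatives
Second group: 4 alternatives
Concatenation: each choice from group 1 pairs with each from group 2
Total = 3 x 4 = 12

12


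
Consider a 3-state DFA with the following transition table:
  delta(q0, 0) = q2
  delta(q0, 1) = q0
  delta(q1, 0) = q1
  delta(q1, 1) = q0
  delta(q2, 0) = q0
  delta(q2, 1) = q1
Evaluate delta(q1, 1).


Looking up transition function:
delta(q1, 1) in the table
Row: q1, Column: 1
Result: q0

q0


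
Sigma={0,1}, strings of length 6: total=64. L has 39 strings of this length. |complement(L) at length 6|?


Alphabet: {0,1}
String length: 6
Total strings of length 6 = 2^6 = 64
Strings in L = 39
Complement = total - |L|
= 64 - 39
= 25

25


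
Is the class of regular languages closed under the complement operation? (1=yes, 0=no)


Regular languages are closed under:
- Union (DFA product construction)
- Intersection (DFA product construction)
- Complement (swap accept/reject states)
- Concatenation (NFA construction)
- Kleene star (NFA construction)
complement is in this list
Therefore: closed

1


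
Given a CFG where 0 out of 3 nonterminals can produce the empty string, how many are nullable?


Nonterminals: {S, A, B}
A nonterminal is nullable if it can derive epsilon
Counting nullable nonterminals: 0
Total nullable = 0

0


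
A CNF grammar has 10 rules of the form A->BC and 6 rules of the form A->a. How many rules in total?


CNF allows two rule forms:
  A -> BC (binary): 10 rules
  A -> a (terminal): 6 rules
Total = 10 + 6 = 16

16


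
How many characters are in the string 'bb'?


String: 'bb'
Counting characters:
  'b' appears 2 time(s)
Total length = 0 + 2 = 2

2


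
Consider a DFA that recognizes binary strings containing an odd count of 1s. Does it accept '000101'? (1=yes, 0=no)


DFA has 2 states: q_even (start, accept=no) and q_odd
Processing string '000101' character by character:
  Position 0: read '0', 1-count=0 -> q_even (no change)
  Position 1: read '0', 1-count=0 -> q_even (no change)
  Position 2: read '0', 1-count=0 -> q_even (no change)
  Position 3: read '1', 1-count=1 -> q_odd
  Position 4: read '0', 1-count=1 -> q_odd (no change)
  Position 5: read '1', 1-count=2 -> q_even
Final state: q_even, total 1s = 2 (even); the DFA requires an odd count -> reject

0


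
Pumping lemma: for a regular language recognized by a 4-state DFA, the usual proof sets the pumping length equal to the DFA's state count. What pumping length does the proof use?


Pumping lemma for regular languages (standard proof):
Take p = |Q|, the number of DFA states.
Any string of length >= |Q| passes through |Q|+1 states while reading its first |Q| symbols,
so by pigeonhole some state repeats, giving the loop that can be pumped.
Here |Q| = 4
Therefore the proof uses p = 4

4


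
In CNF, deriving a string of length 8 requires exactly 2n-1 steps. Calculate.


Chomsky Normal Form derivation:
String length n = 8
Each step either:
  - Splits a nonterminal into two (n-1 such steps)
  - Converts a nonterminal to terminal (n such steps)
Total = (n-1) + n = 2n - 1
= 2(8) - 1
= 16 - 1
= 15

15


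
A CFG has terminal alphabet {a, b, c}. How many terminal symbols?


Terminal symbols: a, b, c
Counting each: a (#1), b (#2), c (#3)
Total = 3

3


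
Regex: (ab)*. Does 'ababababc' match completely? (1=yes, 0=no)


Pattern: (ab)*
String: 'ababababc'
Pattern requires: zero or more repetitions of 'ab'
Length 9 is odd -> cannot be (ab)* -> no match
Result: 0

0


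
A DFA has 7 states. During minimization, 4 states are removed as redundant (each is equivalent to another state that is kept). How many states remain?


Original DFA: 7 states
Redundant states removed: 4
Minimized states = original - removed
= 7 - 4
= 3

3


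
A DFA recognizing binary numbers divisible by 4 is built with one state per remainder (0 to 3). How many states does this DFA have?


Divisibility by 4 is tracked via the remainder mod 4: 0, 1, ..., 3
The construction assigns one state to each remainder
Number of remainders = 4

4


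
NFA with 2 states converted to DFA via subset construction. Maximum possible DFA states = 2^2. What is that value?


NFA has 2 states
Subset construction: each DFA state = subset of NFA states
Maximum subsets = 2^2
2^2 = 4

4


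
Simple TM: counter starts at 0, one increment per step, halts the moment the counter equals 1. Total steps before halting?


Counter starts at 0. Counting sequence:
  Step 1: counter = 1
Counter reached 1 -> halt
Total steps = 1

1


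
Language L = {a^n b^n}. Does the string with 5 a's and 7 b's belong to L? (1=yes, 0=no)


Language requires equal numbers of a's and b's
PDA pushes for each 'a', pops for each 'b'
Number of a's = 5
Number of b's = 7
5 != 7 -> Reject

0


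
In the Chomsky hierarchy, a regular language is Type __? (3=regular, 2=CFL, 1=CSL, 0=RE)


Chomsky hierarchy levels:
  Type 3: Regular (DFA/NFA/regex)
  Type 2: Context-free (PDA)
  Type 1: Context-sensitive
  Type 0: Recursively enumerable (TM)
'regular' corresponds to Type 3

3


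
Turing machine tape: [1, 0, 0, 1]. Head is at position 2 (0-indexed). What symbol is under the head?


Tape: [1, 0, 0, 1]
Positions: 0 1 2 3
Values:    1 0 0 1
Head at position 2
tape[2] = 0

0


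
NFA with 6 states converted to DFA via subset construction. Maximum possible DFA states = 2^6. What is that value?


NFA has 6 states
Subset construction: each DFA state = subset of NFA states
Maximum subsets = 2^6
2^6 = 64

64


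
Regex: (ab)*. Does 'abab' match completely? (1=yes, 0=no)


Pattern: (ab)*
String: 'abab'
Pattern requires: zero or more repetitions of 'ab'
Pairs: ['ab', 'ab']
All pairs are 'ab'? Yes
Result: 1

1


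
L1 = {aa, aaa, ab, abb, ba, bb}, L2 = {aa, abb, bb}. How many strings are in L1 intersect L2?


L1 = {aa, aaa, ab, abb, ba, bb}
L2 = {aa, abb, bb}
Checking each string in L1 against L2:
  'aa': in L2? Yes
  'aaa': in L2? No
  'ab': in L2? No
  'abb': in L2? Yes
  'ba': in L2? No
  'bb': in L2? Yes
Intersection = {aa, abb, bb}
|L1 ∩ L2| = 3

3


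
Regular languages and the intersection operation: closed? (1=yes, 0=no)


Regular languages are closed under all standard operations:
- Union: Yes (product construction)
- Intersection: Yes (product construction)
- Complement: Yes (swap accept/reject)
- Concatenation: Yes (NFA construction)
Operation: intersection -> Closed

1


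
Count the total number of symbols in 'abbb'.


String: 'abbb'
Counting characters:
  'a' appears 1 time(s)
  'b' appears 3 time(s)
Total length = 1 + 3 = 4

4


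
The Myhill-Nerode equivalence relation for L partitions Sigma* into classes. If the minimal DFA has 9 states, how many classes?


Myhill-Nerode theorem:
Number of equivalence classes = number of states in minimal DFA
Minimal DFA states = 9
Therefore equivalence classes = 9

9


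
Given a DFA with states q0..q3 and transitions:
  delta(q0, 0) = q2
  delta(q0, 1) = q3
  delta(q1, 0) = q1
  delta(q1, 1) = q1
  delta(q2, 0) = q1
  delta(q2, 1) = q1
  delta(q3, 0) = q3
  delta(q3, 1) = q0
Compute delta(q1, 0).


Looking up transition function:
delta(q1, 0) in the table
Row: q1, Column: 0
Result: q1

q1


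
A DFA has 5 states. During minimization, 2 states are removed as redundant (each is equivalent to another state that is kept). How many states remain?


Original DFA: 5 states
Redundant states removed: 2
Minimized states = original - removed
= 5 - 2
= 3

3


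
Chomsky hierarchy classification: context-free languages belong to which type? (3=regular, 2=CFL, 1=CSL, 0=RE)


Chomsky hierarchy levels:
  Type 3: Regular (DFA/NFA/regex)
  Type 2: Context-free (PDA)
  Type 1: Context-sensitive
  Type 0: Recursively enumerable (TM)
'context-free' corresponds to Type 2

2


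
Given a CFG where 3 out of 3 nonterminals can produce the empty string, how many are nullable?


Nonterminals: {S, A, B}
A nonterminal is nullable if it can derive epsilon
Counting nullable nonterminals: 3
Total nullable = 3

3


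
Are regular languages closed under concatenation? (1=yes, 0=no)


Regular languages are closed under:
- Union (DFA product construction)
- Intersection (DFA product construction)
- Complement (swap accept/reject states)
- Concatenation (NFA construction)
- Kleene star (NFA construction)
concatenation is in this list
Therefore: closed

1


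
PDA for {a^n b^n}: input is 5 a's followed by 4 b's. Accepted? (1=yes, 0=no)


Language requires equal numbers of a's and b's
PDA pushes for each 'a', pops for each 'b'
Number of a's = 5
Number of b's = 4
5 != 4 -> Reject

0


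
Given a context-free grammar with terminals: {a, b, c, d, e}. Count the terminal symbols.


Terminal symbols: a, b, c, d, e
Counting each: a (#1), b (#2), c (#3), d (#4), e (#5)
Total = 5

5


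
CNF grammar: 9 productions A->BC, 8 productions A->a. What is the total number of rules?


CNF allows two rule forms:
  A -> BC (binary): 9 rules
  A -> a (terminal): 8 rules
Total = 9 + 8 = 17

17


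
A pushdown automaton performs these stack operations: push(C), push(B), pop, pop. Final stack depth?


Tracing stack operations:
  push(C) -> stack = [C], depth=1
  push(B) -> stack = [C,B], depth=2
  pop -> removed B, stack = [C], depth=1
  pop -> removed C, stack = [], depth=0
Final depth = 0

0


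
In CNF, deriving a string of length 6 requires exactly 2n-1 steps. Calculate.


Chomsky Normal Form derivation:
String length n = 6
Each step either:
  - Splits a nonterminal into two (n-1 such steps)
  - Converts a nonterminal to terminal (n such steps)
Total = (n-1) + n = 2n - 1
= 2(6) - 1
= 12 - 1
= 11

11


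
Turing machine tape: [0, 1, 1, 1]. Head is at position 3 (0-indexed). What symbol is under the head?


Tape: [0, 1, 1, 1]
Positions: 0 1 2 3
Values:    0 1 1 1
Head at position 3
tape[3] = 1

1


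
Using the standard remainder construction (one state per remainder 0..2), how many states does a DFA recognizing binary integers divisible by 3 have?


Divisibility by 3 is tracked via the remainder mod 3: 0, 1, ..., 2
The construction assigns one state to each remainder
Number of remainders = 3

3


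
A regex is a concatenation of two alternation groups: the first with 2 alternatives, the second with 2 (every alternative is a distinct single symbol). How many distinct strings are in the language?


First group: 2 alternatives
Second group: 2 alternatives
Concatenation: each choice from group 1 pairs with each from group 2
Total = 2 x 2 = 4

4


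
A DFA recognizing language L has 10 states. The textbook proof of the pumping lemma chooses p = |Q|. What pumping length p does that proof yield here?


Pumping lemma for regular languages (standard proof):
Take p = |Q|, the number of DFA states.
Any string of length >= |Q| passes through |Q|+1 states while reading its first |Q| symbols,
so by pigeonhole some state repeats, giving the loop that can be pumped.
Here |Q| = 10
Therefore the proof uses p = 10

10


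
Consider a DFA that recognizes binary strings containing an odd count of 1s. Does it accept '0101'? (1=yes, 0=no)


DFA has 2 states: q_even (start, accept=no) and q_odd
Processing string '0101' character by character:
  Position 0: read '0', 1-count=0 -> q_even (no change)
  Position 1: read '1', 1-count=1 -> q_odd
  Position 2: read '0', 1-count=1 -> q_odd (no change)
  Position 3: read '1', 1-count=2 -> q_even
Final state: q_even, total 1s = 2 (even); the DFA requires an odd count -> reject

0


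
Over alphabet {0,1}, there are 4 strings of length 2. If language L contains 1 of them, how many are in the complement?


Alphabet: {0,1}
String length: 2
Total strings of length 2 = 2^2 = 4
Strings in L = 1
Complement = total - |L|
= 4 - 1
= 3

3


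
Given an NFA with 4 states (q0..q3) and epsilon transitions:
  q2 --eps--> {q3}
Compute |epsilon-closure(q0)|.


Starting from q0
Initialize closure = {q0}
q0 has no outgoing epsilon transitions -> nothing to add
Final closure: {q0}
Size = 1

1


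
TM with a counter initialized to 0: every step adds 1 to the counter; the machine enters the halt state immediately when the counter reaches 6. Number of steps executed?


Counter starts at 0. Counting sequence:
  Step 1: counter = 1
  Step 2: counter = 2
  Step 3: counter = 3
  Step 4: counter = 4
  Step 5: counter = 5
  Step 6: counter = 6
Counter reached 6 -> halt
Total steps = 6

6


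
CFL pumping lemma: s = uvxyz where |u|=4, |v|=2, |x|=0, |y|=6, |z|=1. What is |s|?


|s| = |u| + |v| + |x| + |y| + |z|
= 4 + 2 + 0 + 6 + 1
= 6 + 0 + 7
= 6 + 7
= 13

13


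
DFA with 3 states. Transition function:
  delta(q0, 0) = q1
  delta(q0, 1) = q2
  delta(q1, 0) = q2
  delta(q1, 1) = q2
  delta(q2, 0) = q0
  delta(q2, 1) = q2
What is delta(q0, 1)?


Looking up transition function:
delta(q0, 1) in the table
Row: q0, Column: 1
Result: q2

q2


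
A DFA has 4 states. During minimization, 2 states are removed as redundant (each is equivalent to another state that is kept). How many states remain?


Original DFA: 4 states
Redundant states removed: 2
Minimized states = original - removed
= 4 - 2
= 2

2


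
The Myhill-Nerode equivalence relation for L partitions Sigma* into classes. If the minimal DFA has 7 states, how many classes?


Myhill-Nerode theorem:
Number of equivalence classes = number of states in minimal DFA
Minimal DFA states = 7
Therefore equivalence classes = 7

7


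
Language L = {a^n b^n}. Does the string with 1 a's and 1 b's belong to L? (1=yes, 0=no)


Language requires equal numbers of a's and b's
PDA pushes for each 'a', pops for each 'b'
Number of a's = 1
Number of b's = 1
1 == 1 -> Accept

1


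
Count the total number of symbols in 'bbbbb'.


String: 'bbbbb'
Counting characters:
  'b' appears 5 time(s)
Total length = 0 + 5 = 5

5


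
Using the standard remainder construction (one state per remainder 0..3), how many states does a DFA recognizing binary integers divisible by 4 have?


Divisibility by 4 is tracked via the remainder mod 4: 0, 1, ..., 3
The construction assigns one state to each remainder
Number of remainders = 4

4


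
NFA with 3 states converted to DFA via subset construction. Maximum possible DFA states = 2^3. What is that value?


NFA has 3 states
Subset construction: each DFA state = subset of NFA states
Maximum subsets = 2^3
2^3 = 8

8


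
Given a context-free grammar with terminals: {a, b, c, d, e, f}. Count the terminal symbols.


Terminal symbols: a, b, c, d, e, f
Counting each: a (#1), b (#2), c (#3), d (#4), e (#5), f (#6)
Total = 6

6


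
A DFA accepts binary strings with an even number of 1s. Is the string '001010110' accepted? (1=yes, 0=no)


DFA has 2 states: q_even (start, accept=yes) and q_odd
Processing string '001010110' character by character:
  Position 0: read '0', 1-count=0 -> q_even (no change)
  Position 1: read '0', 1-count=0 -> q_even (no change)
  Position 2: read '1', 1-count=1 -> q_odd
  Position 3: read '0', 1-count=1 -> q_odd (no change)
  Position 4: read '1', 1-count=2 -> q_even
  Position 5: read '0', 1-count=2 -> q_even (no change)
  Position 6: read '1', 1-count=3 -> q_odd
  Position 7: read '1', 1-count=4 -> q_even
  Position 8: read '0', 1-count=4 -> q_even (no change)
Final state: q_even, total 1s = 4 (even); the DFA requires an even count -> accept

1


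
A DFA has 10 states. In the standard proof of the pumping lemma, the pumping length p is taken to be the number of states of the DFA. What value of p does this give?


Pumping lemma for regular languages (standard proof):
Take p = |Q|, the number of DFA states.
Any string of length >= |Q| passes through |Q|+1 states while reading its first |Q| symbols,
so by pigeonhole some state repeats, giving the loop that can be pumped.
Here |Q| = 10
Therefore the proof uses p = 10

10


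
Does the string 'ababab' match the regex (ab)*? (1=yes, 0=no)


Pattern: (ab)*
String: 'ababab'
Pattern requires: zero or more repetitions of 'ab'
Pairs: ['ab', 'ab', 'ab']
All pairs are 'ab'? Yes
Result: 1

1


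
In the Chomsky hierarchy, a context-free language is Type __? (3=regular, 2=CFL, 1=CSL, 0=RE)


Chomsky hierarchy levels:
  Type 3: Regular (DFA/NFA/regex)
  Type 2: Context-free (PDA)
  Type 1: Context-sensitive
  Type 0: Recursively enumerable (TM)
'context-free' corresponds to Type 2

2


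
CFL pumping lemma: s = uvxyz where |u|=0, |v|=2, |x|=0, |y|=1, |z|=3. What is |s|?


|s| = |u| + |v| + |x| + |y| + |z|
= 0 + 2 + 0 + 1 + 3
= 2 + 0 + 4
= 2 + 4
= 6

6


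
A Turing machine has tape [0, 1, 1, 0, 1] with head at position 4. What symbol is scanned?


Tape: [0, 1, 1, 0, 1]
Positions: 0 1 2 3 4
Values:    0 1 1 0 1
Head at position 4
tape[4] = 1

1


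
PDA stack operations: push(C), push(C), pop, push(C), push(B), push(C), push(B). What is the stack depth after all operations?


Tracing stack operations:
  push(C) -> stack = [C], depth=1
  push(C) -> stack = [C,C], depth=2
  pop -> removed C, stack = [C], depth=1
  push(C) -> stack = [C,C], depth=2
  push(B) -> stack = [C,C,B], depth=3
  push(C) -> stack = [C,C,B,C], depth=4
  push(B) -> stack = [C,C,B,C,B], depth=5
Final depth = 5

5


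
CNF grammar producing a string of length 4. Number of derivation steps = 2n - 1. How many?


Chomsky Normal Form derivation:
String length n = 4
Each step either:
  - Splits a nonterminal into two (n-1 such steps)
  - Converts a nonterminal to terminal (n such steps)
Total = (n-1) + n = 2n - 1
= 2(4) - 1
= 8 - 1
= 7

7


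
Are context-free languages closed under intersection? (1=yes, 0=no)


CFL closure properties:
  Closed under: union, concatenation, Kleene star
  NOT closed under: intersection, complement
Operation 'intersection' is in not-closed list -> No (not closed)

0


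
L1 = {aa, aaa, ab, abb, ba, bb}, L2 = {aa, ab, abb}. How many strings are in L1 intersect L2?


L1 = {aa, aaa, ab, abb, ba, bb}
L2 = {aa, ab, abb}
Checking each string in L1 against L2:
  'aa': in L2? Yes
  'aaa': in L2? No
  'ab': in L2? Yes
  'abb': in L2? Yes
  'ba': in L2? No
  'bb': in L2? No
Intersection = {aa, ab, abb}
|L1 ∩ L2| = 3

3


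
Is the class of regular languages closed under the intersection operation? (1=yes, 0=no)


Regular languages are closed under:
- Union (DFA product construction)
- Intersection (DFA product construction)
- Complement (swap accept/reject states)
- Concatenation (NFA construction)
- Kleene star (NFA construction)
intersection is in this list
Therefore: closed

1


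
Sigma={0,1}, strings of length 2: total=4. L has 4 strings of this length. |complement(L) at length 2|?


Alphabet: {0,1}
String length: 2
Total strings of length 2 = 2^2 = 4
Strings in L = 4
Complement = total - |L|
= 4 - 4
= 0

0


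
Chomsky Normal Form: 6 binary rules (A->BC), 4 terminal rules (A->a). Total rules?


CNF allows two rule forms:
  A -> BC (binary): 6 rules
  A -> a (terminal): 4 rules
Total = 6 + 4 = 10

10


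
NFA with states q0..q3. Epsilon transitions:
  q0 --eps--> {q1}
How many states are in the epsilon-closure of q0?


Starting from q0
Initialize closure = {q0}
Follow epsilon from q0 -> add q1
Final closure: {q0, q1}
Size = 2

2


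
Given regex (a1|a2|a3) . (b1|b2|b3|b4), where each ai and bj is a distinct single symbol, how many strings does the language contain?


First group: 3 alternatives
Second group: 4 alternatives
Concatenation: each choice from group 1 pairs with each from group 2
Total = 3 x 4 = 12

12


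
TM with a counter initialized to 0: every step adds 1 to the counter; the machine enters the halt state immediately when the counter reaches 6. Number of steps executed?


Counter starts at 0. Counting sequence:
  Step 1: counter = 1
  Step 2: counter = 2
  Step 3: counter = 3
  Step 4: counter = 4
  Step 5: counter = 5
  Step 6: counter = 6
Counter reached 6 -> halt
Total steps = 6

6


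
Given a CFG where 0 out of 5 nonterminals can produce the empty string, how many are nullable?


Nonterminals: {S, A, B, C, D}
A nonterminal is nullable if it can derive epsilon
Counting nullable nonterminals: 0
Total nullable = 0

0


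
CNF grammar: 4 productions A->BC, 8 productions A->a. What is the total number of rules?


CNF allows two rule forms:
  A -> BC (binary): 4 rules
  A -> a (terminal): 8 rules
Total = 4 + 8 = 12

12


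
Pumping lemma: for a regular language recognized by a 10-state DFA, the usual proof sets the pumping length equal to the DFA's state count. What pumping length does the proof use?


Pumping lemma for regular languages (standard proof):
Take p = |Q|, the number of DFA states.
Any string of length >= |Q| passes through |Q|+1 states while reading its first |Q| symbols,
so by pigeonhole some state repeats, giving the loop that can be pumped.
Here |Q| = 10
Therefore the proof uses p = 10

10


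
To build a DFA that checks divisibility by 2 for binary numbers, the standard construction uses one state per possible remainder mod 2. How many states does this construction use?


Divisibility by 2 is tracked via the remainder mod 2: 0, 1, ..., 1
The construction assigns one state to each remainder
Number of remainders = 2

2


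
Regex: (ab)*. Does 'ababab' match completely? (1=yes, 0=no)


Pattern: (ab)*
String: 'ababab'
Pattern requires: zero or more repetitions of 'ab'
Pairs: ['ab', 'ab', 'ab']
All pairs are 'ab'? Yes
Result: 1

1


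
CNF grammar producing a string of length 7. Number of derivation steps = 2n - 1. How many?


Chomsky Normal Form derivation:
String length n = 7
Each step either:
  - Splits a nonterminal into two (n-1 such steps)
  - Converts a nonterminal to terminal (n such steps)
Total = (n-1) + n = 2n - 1
= 2(7) - 1
= 14 - 1
= 13

13


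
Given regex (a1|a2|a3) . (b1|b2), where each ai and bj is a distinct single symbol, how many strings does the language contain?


First group: 3 alternatives
Second group: 2 alternatives
Concatenation: each choice from group 1 pairs with each from group 2
Total = 3 x 2 = 6

6


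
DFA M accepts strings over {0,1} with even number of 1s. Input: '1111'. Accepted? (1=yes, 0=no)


DFA has 2 states: q_even (start, accept=yes) and q_odd
Processing string '1111' character by character:
  Position 0: read '1', 1-count=1 -> q_odd
  Position 1: read '1', 1-count=2 -> q_even
  Position 2: read '1', 1-count=3 -> q_odd
  Position 3: read '1', 1-count=4 -> q_even
Final state: q_even, total 1s = 4 (even); the DFA requires an even count -> accept

1


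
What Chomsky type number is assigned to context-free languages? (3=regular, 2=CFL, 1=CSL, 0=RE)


Chomsky hierarchy levels:
  Type 3: Regular (DFA/NFA/regex)
  Type 2: Context-free (PDA)
  Type 1: Context-sensitive
  Type 0: Recursively enumerable (TM)
'context-free' corresponds to Type 2

2


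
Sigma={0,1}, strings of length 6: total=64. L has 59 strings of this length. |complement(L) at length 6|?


Alphabet: {0,1}
String length: 6
Total strings of length 6 = 2^6 = 64
Strings in L = 59
Complement = total - |L|
= 64 - 59
= 5

5


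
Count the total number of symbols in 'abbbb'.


String: 'abbbb'
Counting characters:
  'a' appears 1 time(s)
  'b' appears 4 time(s)
Total length = 1 + 4 = 5

5


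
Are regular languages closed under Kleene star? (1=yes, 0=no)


Regular languages are closed under:
- Union (DFA product construction)
- Intersection (DFA product construction)
- Complement (swap accept/reject states)
- Concatenation (NFA construction)
- Kleene star (NFA construction)
Kleene star is in this list
Therefore: closed

1


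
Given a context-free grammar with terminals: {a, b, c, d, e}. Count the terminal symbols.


Terminal symbols: a, b, c, d, e
Counting each: a (#1), b (#2), c (#3), d (#4), e (#5)
Total = 5

5


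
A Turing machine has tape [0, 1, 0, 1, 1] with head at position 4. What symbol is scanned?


Tape: [0, 1, 0, 1, 1]
Positions: 0 1 2 3 4
Values:    0 1 0 1 1
Head at position 4
tape[4] = 1

1


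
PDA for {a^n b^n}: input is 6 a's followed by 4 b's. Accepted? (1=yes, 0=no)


Language requires equal numbers of a's and b's
PDA pushes for each 'a', pops for each 'b'
Number of a's = 6
Number of b's = 4
6 != 4 -> Reject

0


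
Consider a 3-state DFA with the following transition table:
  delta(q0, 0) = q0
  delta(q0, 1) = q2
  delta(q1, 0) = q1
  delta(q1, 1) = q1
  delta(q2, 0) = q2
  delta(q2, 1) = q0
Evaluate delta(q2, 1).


Looking up transition function:
delta(q2, 1) in the table
Row: q2, Column: 1
Result: q0

q0


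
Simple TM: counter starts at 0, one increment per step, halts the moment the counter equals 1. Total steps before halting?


Counter starts at 0. Counting sequence:
  Step 1: counter = 1
Counter reached 1 -> halt
Total steps = 1

1


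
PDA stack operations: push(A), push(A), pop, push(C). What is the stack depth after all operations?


Tracing stack operations:
  push(A) -> stack = [A], depth=1
  push(A) -> stack = [A,A], depth=2
  pop -> removed A, stack = [A], depth=1
  push(C) -> stack = [A,C], depth=2
Final depth = 2

2


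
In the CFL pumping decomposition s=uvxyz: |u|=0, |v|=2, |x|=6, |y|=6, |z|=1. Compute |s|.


|s| = |u| + |v| + |x| + |y| + |z|
= 0 + 2 + 6 + 6 + 1
= 2 + 6 + 7
= 8 + 7
= 15

15


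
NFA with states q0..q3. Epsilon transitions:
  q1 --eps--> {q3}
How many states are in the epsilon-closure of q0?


Starting from q0
Initialize closure = {q0}
q0 has no outgoing epsilon transitions -> nothing to add
Final closure: {q0}
Size = 1

1


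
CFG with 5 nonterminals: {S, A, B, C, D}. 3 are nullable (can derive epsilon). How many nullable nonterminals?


Nonterminals: {S, A, B, C, D}
A nonterminal is nullable if it can derive epsilon
Counting nullable nonterminals: 3
Total nullable = 3

3


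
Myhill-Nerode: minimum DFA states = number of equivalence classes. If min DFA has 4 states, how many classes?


Myhill-Nerode theorem:
Number of equivalence classes = number of states in minimal DFA
Minimal DFA states = 4
Therefore equivalence classes = 4

4


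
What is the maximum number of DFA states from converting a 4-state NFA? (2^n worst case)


NFA has 4 states
Subset construction: each DFA state = subset of NFA states
Maximum subsets = 2^4
2^4 = 16

16


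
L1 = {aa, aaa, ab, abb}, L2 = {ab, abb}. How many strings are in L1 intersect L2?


L1 = {aa, aaa, ab, abb}
L2 = {ab, abb}
Checking each string in L1 against L2:
  'aa': in L2? No
  'aaa': in L2? No
  'ab': in L2? Yes
  'abb': in L2? Yes
Intersection = {ab, abb}
|L1 ∩ L2| = 2

2


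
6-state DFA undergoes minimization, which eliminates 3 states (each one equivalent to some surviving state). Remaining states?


Original DFA: 6 states
Redundant states removed: 3
Minimized states = original - removed
= 6 - 3
= 3

3


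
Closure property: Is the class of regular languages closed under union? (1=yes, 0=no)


Regular languages are closed under all standard operations:
- Union: Yes (product construction)
- Intersection: Yes (product construction)
- Complement: Yes (swap accept/reject)
- Concatenation: Yes (NFA construction)
Operation: union -> Closed

1


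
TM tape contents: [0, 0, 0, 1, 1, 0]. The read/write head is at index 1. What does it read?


Tape: [0, 0, 0, 1, 1, 0]
Positions: 0 1 2 3 4 5
Values:    0 0 0 1 1 0
Head at position 1
tape[1] = 0

0


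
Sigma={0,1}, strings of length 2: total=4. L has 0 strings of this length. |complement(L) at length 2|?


Alphabet: {0,1}
String length: 2
Total strings of length 2 = 2^2 = 4
Strings in L = 0
Complement = total - |L|
= 4 - 0
= 4

4


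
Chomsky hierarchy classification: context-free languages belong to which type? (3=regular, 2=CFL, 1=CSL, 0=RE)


Chomsky hierarchy levels:
  Type 3: Regular (DFA/NFA/regex)
  Type 2: Context-free (PDA)
  Type 1: Context-sensitive
  Type 0: Recursively enumerable (TM)
'context-free' corresponds to Type 2

2


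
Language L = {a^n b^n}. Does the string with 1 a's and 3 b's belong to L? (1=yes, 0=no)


Language requires equal numbers of a's and b's
PDA pushes for each 'a', pops for each 'b'
Number of a's = 1
Number of b's = 3
1 != 3 -> Reject

0


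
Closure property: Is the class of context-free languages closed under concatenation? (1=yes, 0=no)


CFL closure properties:
  Closed under: union, concatenation, Kleene star
  NOT closed under: intersection, complement
Operation 'concatenation' is in closed list -> Yes (closed)

1


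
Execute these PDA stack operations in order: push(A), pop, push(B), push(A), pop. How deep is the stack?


Tracing stack operations:
  push(A) -> stack = [A], depth=1
  pop -> removed A, stack = [], depth=0
  push(B) -> stack = [B], depth=1
  push(A) -> stack = [B,A], depth=2
  pop -> removed A, stack = [B], depth=1
Final depth = 1

1


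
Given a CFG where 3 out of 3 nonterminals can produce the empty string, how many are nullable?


Nonterminals: {S, A, B}
A nonterminal is nullable if it can derive epsilon
Counting nullable nonterminals: 3
Total nullable = 3

3


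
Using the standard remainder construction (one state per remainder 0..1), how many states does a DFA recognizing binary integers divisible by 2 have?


Divisibility by 2 is tracked via the remainder mod 2: 0, 1, ..., 1
The construction assigns one state to each remainder
Number of remainders = 2

2


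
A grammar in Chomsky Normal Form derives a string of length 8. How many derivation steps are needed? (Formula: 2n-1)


Chomsky Normal Form derivation:
String length n = 8
Each step either:
  - Splits a nonterminal into two (n-1 such steps)
  - Converts a nonterminal to terminal (n such steps)
Total = (n-1) + n = 2n - 1
= 2(8) - 1
= 16 - 1
= 15

15


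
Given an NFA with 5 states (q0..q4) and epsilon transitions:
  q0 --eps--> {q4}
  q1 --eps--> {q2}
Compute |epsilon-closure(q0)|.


Starting from q0
Initialize closure = {q0}
Follow epsilon from q0 -> add q4
Final closure: {q0, q4}
Size = 2

2


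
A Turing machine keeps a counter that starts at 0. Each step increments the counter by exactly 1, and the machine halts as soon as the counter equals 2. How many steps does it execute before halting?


Counter starts at 0. Counting sequence:
  Step 1: counter = 1
  Step 2: counter = 2
Counter reached 2 -> halt
Total steps = 2

2


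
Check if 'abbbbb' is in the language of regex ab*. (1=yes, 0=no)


Pattern: ab*
String: 'abbbbb'
Pattern requires: exactly one 'a' followed by zero or more 'b's
First char is 'a' -> OK
Rest 'bbbbb': all b's? Yes
Result: 1

1


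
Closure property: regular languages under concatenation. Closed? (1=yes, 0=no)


Regular languages are closed under:
- Union (DFA product construction)
- Intersection (DFA product construction)
- Complement (swap accept/reject states)
- Concatenation (NFA construction)
- Kleene star (NFA construction)
concatenation is in this list
Therefore: closed

1


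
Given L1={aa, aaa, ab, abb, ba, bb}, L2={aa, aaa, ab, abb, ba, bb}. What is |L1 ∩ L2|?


L1 = {aa, aaa, ab, abb, ba, bb}
L2 = {aa, aaa, ab, abb, ba, bb}
Checking each string in L1 against L2:
  'aa': in L2? Yes
  'aaa': in L2? Yes
  'ab': in L2? Yes
  'abb': in L2? Yes
  'ba': in L2? Yes
  'bb': in L2? Yes
Intersection = {aa, aaa, ab, abb, ba, bb}
|L1 ∩ L2| = 6

6


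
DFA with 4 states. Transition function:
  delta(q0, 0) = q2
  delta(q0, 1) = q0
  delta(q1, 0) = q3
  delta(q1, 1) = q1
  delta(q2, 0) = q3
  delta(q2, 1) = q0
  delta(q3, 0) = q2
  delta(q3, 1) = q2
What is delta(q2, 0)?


Looking up transition function:
delta(q2, 0) in the table
Row: q2, Column: 0
Result: q3

q3


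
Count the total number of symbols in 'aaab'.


String: 'aaab'
Counting characters:
  'a' appears 3 time(s)
  'b' appears 1 time(s)
Total length = 3 + 1 = 4

4


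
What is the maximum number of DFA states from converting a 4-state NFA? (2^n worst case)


NFA has 4 states
Subset construction: each DFA state = subset of NFA states
Maximum subsets = 2^4
2^4 = 16

16


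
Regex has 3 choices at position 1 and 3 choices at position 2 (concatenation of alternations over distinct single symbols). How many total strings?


First group: 3 alternatives
Second group: 3 alternatives
Concatenation: each choice from group 1 pairs with each from group 2
Total = 3 x 3 = 9

9


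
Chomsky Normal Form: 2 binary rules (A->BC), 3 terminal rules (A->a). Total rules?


CNF allows two rule forms:
  A -> BC (binary): 2 rules
  A -> a (terminal): 3 rules
Total = 2 + 3 = 5

5


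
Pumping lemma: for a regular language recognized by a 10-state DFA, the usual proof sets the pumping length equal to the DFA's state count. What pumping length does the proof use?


Pumping lemma for regular languages (standard proof):
Take p = |Q|, the number of DFA states.
Any string of length >= |Q| passes through |Q|+1 states while reading its first |Q| symbols,
so by pigeonhole some state repeats, giving the loop that can be pumped.
Here |Q| = 10
Therefore the proof uses p = 10

10


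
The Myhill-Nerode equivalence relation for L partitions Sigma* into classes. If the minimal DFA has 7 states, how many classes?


Myhill-Nerode theorem:
Number of equivalence classes = number of states in minimal DFA
Minimal DFA states = 7
Therefore equivalence classes = 7

7


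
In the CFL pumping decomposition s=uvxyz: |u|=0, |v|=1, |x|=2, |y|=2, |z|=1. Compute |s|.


|s| = |u| + |v| + |x| + |y| + |z|
= 0 + 1 + 2 + 2 + 1
= 1 + 2 + 3
= 3 + 3
= 6

6


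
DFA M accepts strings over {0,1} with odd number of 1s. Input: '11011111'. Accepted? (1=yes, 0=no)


DFA has 2 states: q_even (start, accept=no) and q_odd
Processing string '11011111' character by character:
  Position 0: read '1', 1-count=1 -> q_odd
  Position 1: read '1', 1-count=2 -> q_even
  Position 2: read '0', 1-count=2 -> q_even (no change)
  Position 3: read '1', 1-count=3 -> q_odd
  Position 4: read '1', 1-count=4 -> q_even
  Position 5: read '1', 1-count=5 -> q_odd
  Position 6: read '1', 1-count=6 -> q_even
  Position 7: read '1', 1-count=7 -> q_odd
Final state: q_odd, total 1s = 7 (odd); the DFA requires an odd count -> accept

1


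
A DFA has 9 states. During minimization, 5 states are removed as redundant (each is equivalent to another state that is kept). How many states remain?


Original DFA: 9 states
Redundant states removed: 5
Minimized states = original - removed
= 9 - 5
= 4

4


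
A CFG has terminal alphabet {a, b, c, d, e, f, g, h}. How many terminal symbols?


Terminal symbols: a, b, c, d, e, f, g, h
Counting each: a (#1), b (#2), c (#3), d (#4), e (#5), f (#6), g (#7), h (#8)
Total = 8

8


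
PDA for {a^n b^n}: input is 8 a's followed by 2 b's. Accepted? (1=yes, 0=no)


Language requires equal numbers of a's and b's
PDA pushes for each 'a', pops for each 'b'
Number of a's = 8
Number of b's = 2
8 != 2 -> Reject

0


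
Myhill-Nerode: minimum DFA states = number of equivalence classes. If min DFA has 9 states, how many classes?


Myhill-Nerode theorem:
Number of equivalence classes = number of states in minimal DFA
Minimal DFA states = 9
Therefore equivalence classes = 9

9


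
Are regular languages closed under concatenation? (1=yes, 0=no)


Regular languages are closed under all standard operations:
- Union: Yes (product construction)
- Intersection: Yes (product construction)
- Complement: Yes (swap accept/reject)
- Concatenation: Yes (NFA construction)
Operation: concatenation -> Closed

1


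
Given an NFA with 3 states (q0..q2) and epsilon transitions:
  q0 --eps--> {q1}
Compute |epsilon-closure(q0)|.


Starting from q0
Initialize closure = {q0}
Follow epsilon from q0 -> add q1
Final closure: {q0, q1}
Size = 2

2


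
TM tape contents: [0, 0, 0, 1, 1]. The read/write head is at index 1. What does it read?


Tape: [0, 0, 0, 1, 1]
Positions: 0 1 2 3 4
Values:    0 0 0 1 1
Head at position 1
tape[1] = 0

0


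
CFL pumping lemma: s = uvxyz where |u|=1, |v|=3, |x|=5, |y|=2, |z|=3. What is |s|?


|s| = |u| + |v| + |x| + |y| + |z|
= 1 + 3 + 5 + 2 + 3
= 4 + 5 + 5
= 9 + 5
= 14

14


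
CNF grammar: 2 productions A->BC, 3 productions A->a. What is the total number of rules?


CNF allows two rule forms:
  A -> BC (binary): 2 rules
  A -> a (terminal): 3 rules
Total = 2 + 3 = 5

5


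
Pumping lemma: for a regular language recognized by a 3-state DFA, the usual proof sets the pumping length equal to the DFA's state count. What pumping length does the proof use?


Pumping lemma for regular languages (standard proof):
Take p = |Q|, the number of DFA states.
Any string of length >= |Q| passes through |Q|+1 states while reading its first |Q| symbols,
so by pigeonhole some state repeats, giving the loop that can be pumped.
Here |Q| = 3
Therefore the proof uses p = 3

3


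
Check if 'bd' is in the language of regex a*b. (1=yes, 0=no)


Pattern: a*b
String: 'bd'
Pattern requires: zero or more 'a's followed by exactly one 'b'
Found 0 leading 'a's
Remaining: 'bd'
Remaining is not 'b' -> no match
Result: 0

0


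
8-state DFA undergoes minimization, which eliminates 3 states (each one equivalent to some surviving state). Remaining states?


Original DFA: 8 states
Redundant states removed: 3
Minimized states = original - removed
= 8 - 3
= 5

5


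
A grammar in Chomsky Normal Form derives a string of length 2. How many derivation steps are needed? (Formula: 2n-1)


Chomsky Normal Form derivation:
String length n = 2
Each step either:
  - Splits a nonterminal into two (n-1 such steps)
  - Converts a nonterminal to terminal (n such steps)
Total = (n-1) + n = 2n - 1
= 2(2) - 1
= 4 - 1
= 3

3


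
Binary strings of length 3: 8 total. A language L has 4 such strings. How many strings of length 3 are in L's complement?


Alphabet: {0,1}
String length: 3
Total strings of length 3 = 2^3 = 8
Strings in L = 4
Complement = total - |L|
= 8 - 4
= 4

4


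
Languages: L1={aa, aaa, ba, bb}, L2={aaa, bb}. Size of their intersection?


L1 = {aa, aaa, ba, bb}
L2 = {aaa, bb}
Checking each string in L1 against L2:
  'aa': in L2? No
  'aaa': in L2? Yes
  'ba': in L2? No
  'bb': in L2? Yes
Intersection = {aaa, bb}
|L1 ∩ L2| = 2

2
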